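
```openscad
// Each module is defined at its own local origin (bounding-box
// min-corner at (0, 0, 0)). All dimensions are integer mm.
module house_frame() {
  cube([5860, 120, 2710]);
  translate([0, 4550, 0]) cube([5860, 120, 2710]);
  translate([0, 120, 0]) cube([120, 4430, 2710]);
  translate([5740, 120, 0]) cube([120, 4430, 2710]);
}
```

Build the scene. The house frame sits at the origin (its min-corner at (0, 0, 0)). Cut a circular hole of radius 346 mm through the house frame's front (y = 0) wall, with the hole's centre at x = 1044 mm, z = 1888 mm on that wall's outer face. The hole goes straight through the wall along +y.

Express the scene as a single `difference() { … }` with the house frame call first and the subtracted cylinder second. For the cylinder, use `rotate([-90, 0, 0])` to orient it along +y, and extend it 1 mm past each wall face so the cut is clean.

difference() {
  house_frame();
  translate([1044, -1, 1888]) rotate([-90, 0, 0]) cylinder(h = 122, r = 346);
}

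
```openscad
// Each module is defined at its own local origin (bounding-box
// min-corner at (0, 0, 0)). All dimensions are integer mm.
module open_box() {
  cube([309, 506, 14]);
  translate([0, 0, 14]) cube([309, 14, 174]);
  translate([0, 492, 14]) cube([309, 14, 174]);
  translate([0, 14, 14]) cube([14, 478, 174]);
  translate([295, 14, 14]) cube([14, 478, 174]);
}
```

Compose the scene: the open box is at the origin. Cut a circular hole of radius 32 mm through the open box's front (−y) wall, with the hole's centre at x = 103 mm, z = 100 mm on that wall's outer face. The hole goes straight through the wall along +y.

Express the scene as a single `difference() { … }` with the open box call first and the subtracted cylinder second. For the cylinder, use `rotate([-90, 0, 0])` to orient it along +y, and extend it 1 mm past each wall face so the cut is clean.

difference() {
  open_box();
  translate([103, -1, 100]) rotate([-90, 0, 0]) cylinder(h = 16, r = 32);
}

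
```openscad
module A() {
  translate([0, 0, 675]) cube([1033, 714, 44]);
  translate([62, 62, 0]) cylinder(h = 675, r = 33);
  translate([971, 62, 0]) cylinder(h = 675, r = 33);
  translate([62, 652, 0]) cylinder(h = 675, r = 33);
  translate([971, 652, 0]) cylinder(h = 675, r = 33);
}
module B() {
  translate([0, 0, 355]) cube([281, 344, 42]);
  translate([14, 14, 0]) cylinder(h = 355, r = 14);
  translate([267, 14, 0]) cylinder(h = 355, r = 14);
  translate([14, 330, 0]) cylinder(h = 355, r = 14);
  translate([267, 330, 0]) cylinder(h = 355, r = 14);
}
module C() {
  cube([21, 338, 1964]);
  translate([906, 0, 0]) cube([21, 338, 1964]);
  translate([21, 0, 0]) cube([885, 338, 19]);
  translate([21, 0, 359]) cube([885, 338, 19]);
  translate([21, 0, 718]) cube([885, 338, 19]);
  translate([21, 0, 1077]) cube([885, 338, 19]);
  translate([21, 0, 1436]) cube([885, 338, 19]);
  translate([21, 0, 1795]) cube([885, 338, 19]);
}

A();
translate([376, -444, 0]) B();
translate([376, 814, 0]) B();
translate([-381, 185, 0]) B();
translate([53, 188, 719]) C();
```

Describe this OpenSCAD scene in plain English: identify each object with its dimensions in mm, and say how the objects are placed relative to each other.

A is a table: top 1033 mm (x) × 714 mm (y), 44 mm thick, upper face at z = 719 mm, on four round legs of 66 mm diameter, each leg's bounding box inset 29 mm from the nearest pair of top edges, running from z = 0 to the bottom of the top.

B is a simple wooden stool: a rectangular seat 281 mm (x) by 344 mm (y), 42 mm thick, top face at z = 397 mm, on four round legs, each 28 mm in diameter. The legs rest on z = 0, each leg's axis is inset half a diameter from the nearest pair of seat edges (so the leg's bounding box is flush with the corner).

C is an open bookshelf. Two side panels, each 21 mm thick, 338 mm deep and 1964 mm tall, stand 927 mm apart (outside-to-outside). Between them sit 6 shelves, each 19 mm thick and 338 mm deep, spanning the full gap between the sides. The bottom shelf rests on the floor (its underside at z = 0) and the clear gap between one shelf's top and the next shelf's underside is 340 mm.

Three stools sit around the table at the −y, +y, −x sides. The bookshelf is on top of the table, centred.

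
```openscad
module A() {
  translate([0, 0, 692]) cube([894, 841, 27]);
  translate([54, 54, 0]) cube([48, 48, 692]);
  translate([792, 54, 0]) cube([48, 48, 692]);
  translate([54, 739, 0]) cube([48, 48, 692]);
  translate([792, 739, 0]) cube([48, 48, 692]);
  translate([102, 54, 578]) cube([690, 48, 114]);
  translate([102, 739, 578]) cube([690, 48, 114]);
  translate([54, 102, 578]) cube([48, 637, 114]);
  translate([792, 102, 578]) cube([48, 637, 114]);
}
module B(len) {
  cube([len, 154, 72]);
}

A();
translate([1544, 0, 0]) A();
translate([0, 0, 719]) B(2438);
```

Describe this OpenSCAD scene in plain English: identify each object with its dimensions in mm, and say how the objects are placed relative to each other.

A is a rectangular dining table. The top is 894×841×27 mm with its upper surface at z = 719 mm. It stands on four 48×48 mm square legs, each inset 54 mm from the nearest pair of top edges, running from the floor to the underside of the top. Four apron rails, 48 mm thick and 114 mm tall, run between adjacent legs with their top edges flush with the underside of the top and their outer faces flush with the legs' outer faces.

B is a rectangular beam 2438 mm long (x), 154 mm deep (y), 72 mm thick (z).

The beam spans the tops of two tables placed 650 mm apart, resting at z = 719 mm.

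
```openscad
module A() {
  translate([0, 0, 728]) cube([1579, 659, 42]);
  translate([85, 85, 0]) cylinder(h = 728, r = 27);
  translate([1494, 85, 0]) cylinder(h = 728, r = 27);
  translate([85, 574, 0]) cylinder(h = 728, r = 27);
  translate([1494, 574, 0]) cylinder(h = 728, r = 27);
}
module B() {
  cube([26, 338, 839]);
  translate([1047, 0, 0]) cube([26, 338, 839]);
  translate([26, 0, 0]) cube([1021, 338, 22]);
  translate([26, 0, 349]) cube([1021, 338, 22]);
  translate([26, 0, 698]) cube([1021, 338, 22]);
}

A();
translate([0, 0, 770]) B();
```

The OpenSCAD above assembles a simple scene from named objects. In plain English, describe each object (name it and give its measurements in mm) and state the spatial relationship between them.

A is a table: top 1579 mm (x) × 659 mm (y), 42 mm thick, upper face at z = 770 mm, on four round legs of 54 mm diameter, each leg's bounding box inset 58 mm from the nearest pair of top edges, running from z = 0 to the bottom of the top.

B is an open bookshelf. Two side panels, each 26 mm thick, 338 mm deep and 839 mm tall, stand 1073 mm apart (outside-to-outside). Between them sit 3 shelves, each 22 mm thick and 338 mm deep, spanning the full gap between the sides. The bottom shelf rests on the floor (its underside at z = 0) and the clear gap between one shelf's top and the next shelf's underside is 327 mm.

The bookshelf is on top of the table.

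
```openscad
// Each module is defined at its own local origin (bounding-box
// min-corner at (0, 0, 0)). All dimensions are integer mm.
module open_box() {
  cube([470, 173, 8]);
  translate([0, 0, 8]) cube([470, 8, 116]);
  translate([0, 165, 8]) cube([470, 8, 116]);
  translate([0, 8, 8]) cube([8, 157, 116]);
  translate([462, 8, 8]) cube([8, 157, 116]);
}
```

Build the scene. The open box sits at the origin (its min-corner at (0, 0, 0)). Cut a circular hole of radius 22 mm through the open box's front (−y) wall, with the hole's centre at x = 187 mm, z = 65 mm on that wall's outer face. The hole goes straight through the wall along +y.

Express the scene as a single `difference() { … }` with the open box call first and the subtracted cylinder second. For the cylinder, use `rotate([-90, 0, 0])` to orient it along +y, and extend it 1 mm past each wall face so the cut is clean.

difference() {
  open_box();
  translate([187, -1, 65]) rotate([-90, 0, 0]) cylinder(h = 10, r = 22);
}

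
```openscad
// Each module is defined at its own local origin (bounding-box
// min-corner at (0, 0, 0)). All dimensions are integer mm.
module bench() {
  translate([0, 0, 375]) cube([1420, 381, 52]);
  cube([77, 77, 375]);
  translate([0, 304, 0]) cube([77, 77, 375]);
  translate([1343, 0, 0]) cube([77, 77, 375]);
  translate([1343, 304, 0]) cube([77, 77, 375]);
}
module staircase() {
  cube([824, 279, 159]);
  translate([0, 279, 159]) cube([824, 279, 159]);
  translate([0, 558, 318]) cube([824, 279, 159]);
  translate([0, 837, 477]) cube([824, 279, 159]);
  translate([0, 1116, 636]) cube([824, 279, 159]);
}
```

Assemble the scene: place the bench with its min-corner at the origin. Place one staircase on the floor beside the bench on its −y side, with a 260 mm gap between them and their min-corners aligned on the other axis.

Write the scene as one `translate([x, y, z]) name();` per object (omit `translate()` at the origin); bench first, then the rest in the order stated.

bench();
translate([0, -1655, 0]) staircase();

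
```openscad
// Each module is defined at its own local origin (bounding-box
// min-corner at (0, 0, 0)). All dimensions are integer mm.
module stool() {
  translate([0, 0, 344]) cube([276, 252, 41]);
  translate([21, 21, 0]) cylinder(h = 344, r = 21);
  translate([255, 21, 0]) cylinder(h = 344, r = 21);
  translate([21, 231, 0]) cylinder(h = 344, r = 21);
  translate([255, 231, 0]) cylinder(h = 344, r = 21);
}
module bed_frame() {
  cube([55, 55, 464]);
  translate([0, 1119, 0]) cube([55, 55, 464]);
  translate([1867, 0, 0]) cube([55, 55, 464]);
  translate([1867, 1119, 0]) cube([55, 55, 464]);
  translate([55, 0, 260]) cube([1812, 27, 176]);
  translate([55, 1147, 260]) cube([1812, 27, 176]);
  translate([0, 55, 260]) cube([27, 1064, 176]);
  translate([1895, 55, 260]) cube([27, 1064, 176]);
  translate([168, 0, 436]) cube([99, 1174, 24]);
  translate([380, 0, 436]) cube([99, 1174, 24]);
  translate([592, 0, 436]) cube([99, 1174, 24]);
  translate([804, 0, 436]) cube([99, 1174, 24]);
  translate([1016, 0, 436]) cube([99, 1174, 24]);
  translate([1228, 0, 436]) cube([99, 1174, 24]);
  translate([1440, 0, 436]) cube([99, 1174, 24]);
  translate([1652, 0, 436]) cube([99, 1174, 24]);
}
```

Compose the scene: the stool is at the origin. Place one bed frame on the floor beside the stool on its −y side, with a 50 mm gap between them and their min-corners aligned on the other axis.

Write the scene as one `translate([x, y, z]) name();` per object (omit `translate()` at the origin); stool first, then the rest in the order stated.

stool();
translate([0, -1224, 0]) bed_frame();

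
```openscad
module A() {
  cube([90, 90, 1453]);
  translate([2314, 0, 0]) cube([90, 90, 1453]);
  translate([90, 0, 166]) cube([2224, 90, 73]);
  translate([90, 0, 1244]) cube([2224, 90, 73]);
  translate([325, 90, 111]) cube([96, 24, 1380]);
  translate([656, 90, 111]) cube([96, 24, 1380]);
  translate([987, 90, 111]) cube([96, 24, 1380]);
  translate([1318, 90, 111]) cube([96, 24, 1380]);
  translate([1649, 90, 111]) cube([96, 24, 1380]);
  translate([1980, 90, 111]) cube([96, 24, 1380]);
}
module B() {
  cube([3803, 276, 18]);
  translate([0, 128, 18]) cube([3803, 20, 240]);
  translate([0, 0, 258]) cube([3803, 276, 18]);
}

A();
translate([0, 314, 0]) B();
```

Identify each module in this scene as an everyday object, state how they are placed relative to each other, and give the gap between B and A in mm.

A is a fence section. B is an I-beam. The I-beam is on the floor beside the fence section on its +y side. The gap between the I-beam and the fence section is 200 mm.

The I-beam's nearest face is 200 mm from the fence section's +y face.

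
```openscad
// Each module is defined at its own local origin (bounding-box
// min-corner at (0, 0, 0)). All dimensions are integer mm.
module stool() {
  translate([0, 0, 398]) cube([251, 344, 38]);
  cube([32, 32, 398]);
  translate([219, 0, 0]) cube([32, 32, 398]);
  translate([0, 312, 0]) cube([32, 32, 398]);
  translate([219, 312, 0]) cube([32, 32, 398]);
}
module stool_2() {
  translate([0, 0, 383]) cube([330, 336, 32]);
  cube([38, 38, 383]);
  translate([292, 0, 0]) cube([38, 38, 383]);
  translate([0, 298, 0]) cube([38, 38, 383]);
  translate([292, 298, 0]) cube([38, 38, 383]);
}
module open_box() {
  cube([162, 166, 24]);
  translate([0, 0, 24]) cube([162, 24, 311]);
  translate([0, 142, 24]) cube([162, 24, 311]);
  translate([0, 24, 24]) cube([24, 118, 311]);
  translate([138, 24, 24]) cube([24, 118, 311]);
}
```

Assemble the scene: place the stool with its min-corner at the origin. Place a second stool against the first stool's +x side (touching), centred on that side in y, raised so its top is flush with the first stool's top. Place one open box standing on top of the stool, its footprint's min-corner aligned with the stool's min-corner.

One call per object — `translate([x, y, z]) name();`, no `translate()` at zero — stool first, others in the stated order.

stool();
translate([251, 4, 21]) stool_2();
translate([0, 0, 436]) open_box();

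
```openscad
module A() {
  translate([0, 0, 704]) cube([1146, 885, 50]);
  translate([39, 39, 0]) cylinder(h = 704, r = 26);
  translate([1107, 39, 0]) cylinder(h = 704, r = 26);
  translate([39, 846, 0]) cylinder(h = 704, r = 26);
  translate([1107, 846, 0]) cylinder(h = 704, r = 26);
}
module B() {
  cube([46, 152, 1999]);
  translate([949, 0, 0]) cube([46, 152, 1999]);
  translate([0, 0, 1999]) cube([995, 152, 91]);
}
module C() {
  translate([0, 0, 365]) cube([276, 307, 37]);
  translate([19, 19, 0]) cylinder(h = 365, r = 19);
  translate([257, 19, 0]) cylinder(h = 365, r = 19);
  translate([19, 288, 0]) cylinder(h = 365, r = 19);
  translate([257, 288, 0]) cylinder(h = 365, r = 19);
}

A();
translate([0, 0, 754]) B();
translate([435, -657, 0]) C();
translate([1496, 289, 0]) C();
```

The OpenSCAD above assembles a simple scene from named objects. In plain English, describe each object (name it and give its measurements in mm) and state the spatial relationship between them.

A is a table: top 1146 mm (x) × 885 mm (y), 50 mm thick, upper face at z = 754 mm, on four round legs of 52 mm diameter, each leg's bounding box inset 13 mm from the nearest pair of top edges, running from z = 0 to the bottom of the top.

B is a door frame. The clear opening is 903 mm wide and 1999 mm high. Two 46 mm wide jambs, 152 mm deep, stand either side of the opening from the floor to the top of the opening. A 91 mm thick head sits across the top of both jambs, spanning the full outside width of the frame.

C is a simple wooden stool: a rectangular seat 276 mm (x) by 307 mm (y), 37 mm thick, top face at z = 402 mm, on four round legs, each 38 mm in diameter. The legs rest on z = 0, each leg's axis is inset half a diameter from the nearest pair of seat edges (so the leg's bounding box is flush with the corner).

The door frame is on top of the table. Two stools sit around the table at the −y, +x sides.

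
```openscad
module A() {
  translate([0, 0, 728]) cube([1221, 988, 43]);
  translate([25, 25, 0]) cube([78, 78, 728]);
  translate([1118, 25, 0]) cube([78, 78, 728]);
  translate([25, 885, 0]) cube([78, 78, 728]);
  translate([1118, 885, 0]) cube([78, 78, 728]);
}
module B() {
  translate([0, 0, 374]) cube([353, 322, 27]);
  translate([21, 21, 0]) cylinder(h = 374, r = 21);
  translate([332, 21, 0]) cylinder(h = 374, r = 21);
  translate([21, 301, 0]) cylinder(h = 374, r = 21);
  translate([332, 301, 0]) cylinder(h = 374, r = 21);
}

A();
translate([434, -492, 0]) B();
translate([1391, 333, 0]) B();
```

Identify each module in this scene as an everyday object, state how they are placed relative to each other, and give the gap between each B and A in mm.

A is a table. B is a stool. Two stools sit around the table at the −y, +x sides. The gap between each stool and the table is 170 mm.

Each stool's nearest face is 170 mm from the table's bounding box.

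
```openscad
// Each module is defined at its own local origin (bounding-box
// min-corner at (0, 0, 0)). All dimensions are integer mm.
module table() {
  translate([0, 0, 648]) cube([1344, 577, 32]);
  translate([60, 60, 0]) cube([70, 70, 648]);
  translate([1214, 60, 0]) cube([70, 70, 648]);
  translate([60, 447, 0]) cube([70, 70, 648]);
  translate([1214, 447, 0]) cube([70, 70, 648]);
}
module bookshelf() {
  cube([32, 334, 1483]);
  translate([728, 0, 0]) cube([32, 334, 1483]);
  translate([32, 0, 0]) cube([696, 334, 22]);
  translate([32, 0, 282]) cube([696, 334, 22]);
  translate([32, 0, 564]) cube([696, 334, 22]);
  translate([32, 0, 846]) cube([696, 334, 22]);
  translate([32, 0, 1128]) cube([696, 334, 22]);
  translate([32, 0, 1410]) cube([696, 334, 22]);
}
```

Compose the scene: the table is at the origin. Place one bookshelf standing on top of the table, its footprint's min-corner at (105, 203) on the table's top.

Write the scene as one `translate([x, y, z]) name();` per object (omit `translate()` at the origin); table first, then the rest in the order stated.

table();
translate([105, 203, 680]) bookshelf();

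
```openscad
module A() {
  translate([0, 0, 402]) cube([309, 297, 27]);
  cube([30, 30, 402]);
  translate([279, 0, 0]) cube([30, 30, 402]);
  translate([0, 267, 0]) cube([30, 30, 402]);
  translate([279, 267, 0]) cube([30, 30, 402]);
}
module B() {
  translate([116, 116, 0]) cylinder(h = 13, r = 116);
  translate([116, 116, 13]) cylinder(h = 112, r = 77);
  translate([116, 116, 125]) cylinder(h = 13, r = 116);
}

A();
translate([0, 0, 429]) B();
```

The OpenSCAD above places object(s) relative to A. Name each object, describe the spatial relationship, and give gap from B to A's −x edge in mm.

The spool's min-x is at 0; the stool's min-x is 0; gap = 0 mm.

A is a stool. B is a spool. The spool is on top of the stool. The gap from the spool to the stool's −x edge is 0 mm.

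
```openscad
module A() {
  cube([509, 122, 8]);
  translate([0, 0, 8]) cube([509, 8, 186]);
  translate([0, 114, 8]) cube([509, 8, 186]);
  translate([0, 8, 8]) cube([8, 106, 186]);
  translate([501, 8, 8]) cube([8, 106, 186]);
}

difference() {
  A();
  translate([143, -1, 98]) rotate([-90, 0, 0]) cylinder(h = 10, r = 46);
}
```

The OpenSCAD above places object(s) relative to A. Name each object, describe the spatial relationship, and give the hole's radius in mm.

A is an open box. The open box has a circular hole through its front wall. The hole's radius is 46 mm.

The subtracted cylinder has r = 46 mm.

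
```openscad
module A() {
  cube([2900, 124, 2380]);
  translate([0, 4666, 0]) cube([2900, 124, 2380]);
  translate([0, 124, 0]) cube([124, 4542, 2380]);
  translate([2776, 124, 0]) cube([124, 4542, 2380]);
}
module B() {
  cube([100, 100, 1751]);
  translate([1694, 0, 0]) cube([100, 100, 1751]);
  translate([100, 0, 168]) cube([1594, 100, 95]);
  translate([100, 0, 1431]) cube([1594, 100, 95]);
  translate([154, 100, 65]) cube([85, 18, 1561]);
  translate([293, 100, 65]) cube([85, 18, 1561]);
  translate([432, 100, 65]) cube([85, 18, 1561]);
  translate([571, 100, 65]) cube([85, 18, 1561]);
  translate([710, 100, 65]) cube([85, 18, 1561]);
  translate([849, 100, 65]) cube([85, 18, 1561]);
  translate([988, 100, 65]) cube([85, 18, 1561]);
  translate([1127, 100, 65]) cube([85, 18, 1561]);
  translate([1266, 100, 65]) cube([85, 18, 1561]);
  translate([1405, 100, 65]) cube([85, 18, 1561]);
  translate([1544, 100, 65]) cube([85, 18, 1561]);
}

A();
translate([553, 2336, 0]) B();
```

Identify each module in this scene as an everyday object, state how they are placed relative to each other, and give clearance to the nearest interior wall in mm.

Clearances: x = 429, y = 2212; minimum 429 mm.

A is a house frame. B is a fence section. The fence section sits inside the house frame, centred. The clearance to the nearest interior wall is 429 mm.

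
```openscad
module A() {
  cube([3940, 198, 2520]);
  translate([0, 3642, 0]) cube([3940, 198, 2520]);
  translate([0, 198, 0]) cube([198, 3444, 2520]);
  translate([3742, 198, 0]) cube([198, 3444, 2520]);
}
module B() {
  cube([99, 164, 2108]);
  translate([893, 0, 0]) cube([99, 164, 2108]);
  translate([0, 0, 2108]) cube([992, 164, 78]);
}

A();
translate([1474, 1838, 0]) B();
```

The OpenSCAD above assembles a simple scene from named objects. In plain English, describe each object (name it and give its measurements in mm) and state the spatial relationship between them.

A is a box-shaped house frame (walls only): outside footprint 3940×3840 mm, wall height 2520 mm, wall thickness 198 mm. The two y-facing walls run the full x-width; the two x-facing walls fit between the inner faces of the y-facing walls.

B is a door frame. The clear opening is 794 mm wide and 2108 mm high. Two 99 mm wide jambs, 164 mm deep, stand either side of the opening from the floor to the top of the opening. A 78 mm thick head sits across the top of both jambs, spanning the full outside width of the frame.

The door frame sits inside the house frame, centred.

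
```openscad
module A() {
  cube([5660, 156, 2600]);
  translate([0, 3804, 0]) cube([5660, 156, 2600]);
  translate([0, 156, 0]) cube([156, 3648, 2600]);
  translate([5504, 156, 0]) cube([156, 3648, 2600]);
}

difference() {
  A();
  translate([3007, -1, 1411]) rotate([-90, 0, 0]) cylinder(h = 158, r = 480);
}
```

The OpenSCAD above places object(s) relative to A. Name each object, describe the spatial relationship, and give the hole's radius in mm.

The subtracted cylinder has r = 480 mm.

A is a house frame. The house frame has a circular hole through its front wall. The hole's radius is 480 mm.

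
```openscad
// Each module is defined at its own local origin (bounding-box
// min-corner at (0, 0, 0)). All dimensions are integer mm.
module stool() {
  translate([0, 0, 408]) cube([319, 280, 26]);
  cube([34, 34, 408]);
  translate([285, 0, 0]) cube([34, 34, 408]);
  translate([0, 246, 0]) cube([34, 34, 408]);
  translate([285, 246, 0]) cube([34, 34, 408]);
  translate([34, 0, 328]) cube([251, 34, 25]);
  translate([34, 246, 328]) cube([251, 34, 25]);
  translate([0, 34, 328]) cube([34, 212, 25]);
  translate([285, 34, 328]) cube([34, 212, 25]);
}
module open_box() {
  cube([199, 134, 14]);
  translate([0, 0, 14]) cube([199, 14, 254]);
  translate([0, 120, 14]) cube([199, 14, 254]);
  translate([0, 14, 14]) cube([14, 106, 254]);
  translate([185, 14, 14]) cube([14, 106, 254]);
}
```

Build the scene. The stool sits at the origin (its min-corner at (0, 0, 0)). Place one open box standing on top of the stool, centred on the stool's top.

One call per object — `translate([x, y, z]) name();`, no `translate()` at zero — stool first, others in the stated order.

stool();
translate([60, 73, 434]) open_box();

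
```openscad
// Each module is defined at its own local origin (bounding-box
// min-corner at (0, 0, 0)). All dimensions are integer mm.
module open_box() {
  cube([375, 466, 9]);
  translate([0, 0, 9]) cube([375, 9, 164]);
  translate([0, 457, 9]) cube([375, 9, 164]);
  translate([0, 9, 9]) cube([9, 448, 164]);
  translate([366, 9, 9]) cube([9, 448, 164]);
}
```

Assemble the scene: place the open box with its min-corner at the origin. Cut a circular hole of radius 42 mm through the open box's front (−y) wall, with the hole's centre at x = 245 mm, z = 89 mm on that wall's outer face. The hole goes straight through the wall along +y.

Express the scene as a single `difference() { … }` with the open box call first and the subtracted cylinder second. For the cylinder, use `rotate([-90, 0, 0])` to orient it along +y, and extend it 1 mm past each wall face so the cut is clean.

difference() {
  open_box();
  translate([245, -1, 89]) rotate([-90, 0, 0]) cylinder(h = 11, r = 42);
}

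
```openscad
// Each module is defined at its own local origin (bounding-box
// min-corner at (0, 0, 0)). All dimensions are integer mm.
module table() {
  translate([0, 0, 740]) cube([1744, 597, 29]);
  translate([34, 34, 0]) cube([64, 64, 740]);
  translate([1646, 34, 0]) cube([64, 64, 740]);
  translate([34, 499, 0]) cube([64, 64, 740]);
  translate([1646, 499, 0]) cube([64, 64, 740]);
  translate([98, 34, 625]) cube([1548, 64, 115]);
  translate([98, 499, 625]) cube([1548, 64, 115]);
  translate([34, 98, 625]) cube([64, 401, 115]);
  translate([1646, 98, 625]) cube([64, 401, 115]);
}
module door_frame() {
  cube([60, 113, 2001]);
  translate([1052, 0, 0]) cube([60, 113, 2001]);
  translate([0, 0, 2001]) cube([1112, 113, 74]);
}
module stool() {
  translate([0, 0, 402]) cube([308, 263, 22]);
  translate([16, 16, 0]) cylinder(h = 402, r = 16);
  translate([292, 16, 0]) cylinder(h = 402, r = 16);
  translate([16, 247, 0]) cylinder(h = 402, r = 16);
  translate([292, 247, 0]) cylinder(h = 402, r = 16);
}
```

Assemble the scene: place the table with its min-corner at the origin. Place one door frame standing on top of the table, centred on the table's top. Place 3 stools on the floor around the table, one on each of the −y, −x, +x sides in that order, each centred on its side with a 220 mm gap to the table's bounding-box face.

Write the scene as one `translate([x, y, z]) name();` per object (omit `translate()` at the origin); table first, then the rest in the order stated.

table();
translate([316, 242, 769]) door_frame();
translate([718, -483, 0]) stool();
translate([-528, 167, 0]) stool();
translate([1964, 167, 0]) stool();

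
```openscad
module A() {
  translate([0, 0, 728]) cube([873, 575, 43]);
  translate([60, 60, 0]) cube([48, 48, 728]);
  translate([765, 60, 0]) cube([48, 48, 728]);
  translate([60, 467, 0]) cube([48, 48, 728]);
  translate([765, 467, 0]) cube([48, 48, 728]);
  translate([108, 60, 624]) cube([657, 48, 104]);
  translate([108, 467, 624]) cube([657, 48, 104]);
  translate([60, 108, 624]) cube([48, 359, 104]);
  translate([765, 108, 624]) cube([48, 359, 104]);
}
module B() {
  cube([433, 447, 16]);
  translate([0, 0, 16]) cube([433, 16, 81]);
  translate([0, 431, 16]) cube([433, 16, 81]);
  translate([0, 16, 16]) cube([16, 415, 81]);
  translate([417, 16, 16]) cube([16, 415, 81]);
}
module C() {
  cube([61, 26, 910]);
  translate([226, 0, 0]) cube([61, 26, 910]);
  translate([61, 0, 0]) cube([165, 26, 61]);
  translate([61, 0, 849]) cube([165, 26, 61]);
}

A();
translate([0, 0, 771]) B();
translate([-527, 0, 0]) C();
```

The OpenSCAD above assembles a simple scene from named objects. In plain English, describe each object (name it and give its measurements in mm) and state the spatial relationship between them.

A is a rectangular dining table. The top is 873×575×43 mm with its upper surface at z = 771 mm. It stands on four 48×48 mm square legs, each inset 60 mm from the nearest pair of top edges, running from the floor to the underside of the top. Four apron rails, 48 mm thick and 104 mm tall, run between adjacent legs with their top edges flush with the underside of the top and their outer faces flush with the legs' outer faces.

B is an open-topped rectangular box: outside dimensions 433×447×97 mm, with a uniform wall and base thickness of 16 mm. The base is a full 433×447 slab on the floor; four walls sit on top of the base. The front and back walls (the −y and +y sides) span the full width; the two side walls fit between them.

C is a rectangular picture frame lying in the x–z plane (depth along y). The opening is 165 mm wide (x) by 788 mm tall (z), surrounded by a border 61 mm wide on all four sides. The frame is 26 mm deep and is made of two full-height vertical stiles with two horizontal rails fitted between them.

The open box is on top of the table. The picture frame is on the floor beside the table on its −x side.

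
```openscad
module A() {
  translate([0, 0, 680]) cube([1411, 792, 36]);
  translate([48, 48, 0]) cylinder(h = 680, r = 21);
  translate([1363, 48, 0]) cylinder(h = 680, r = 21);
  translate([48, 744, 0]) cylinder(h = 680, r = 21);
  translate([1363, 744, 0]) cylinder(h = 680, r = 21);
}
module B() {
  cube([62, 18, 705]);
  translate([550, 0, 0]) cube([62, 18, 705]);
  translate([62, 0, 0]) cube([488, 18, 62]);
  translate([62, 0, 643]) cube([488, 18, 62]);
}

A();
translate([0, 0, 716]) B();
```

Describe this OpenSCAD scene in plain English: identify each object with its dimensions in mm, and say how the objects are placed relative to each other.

A is a table: top 1411 mm (x) × 792 mm (y), 36 mm thick, upper face at z = 716 mm, on four round legs of 42 mm diameter, each leg's bounding box inset 27 mm from the nearest pair of top edges, running from z = 0 to the bottom of the top.

B is a picture frame with a 488×581 mm rectangular opening (x by z) and a uniform 62 mm border on every side. Frame depth is 18 mm along y. It is built from two vertical stiles running the full outside height and two horizontal rails spanning the gap between the stiles.

The picture frame is on top of the table.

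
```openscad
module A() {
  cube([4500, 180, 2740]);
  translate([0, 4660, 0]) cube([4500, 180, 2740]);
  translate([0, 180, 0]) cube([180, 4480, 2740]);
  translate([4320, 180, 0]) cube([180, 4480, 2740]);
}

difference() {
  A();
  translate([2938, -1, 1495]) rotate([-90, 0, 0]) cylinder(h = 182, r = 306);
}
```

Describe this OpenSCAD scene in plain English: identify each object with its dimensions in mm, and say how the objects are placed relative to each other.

A is a box-shaped house frame (walls only): outside footprint 4500×4840 mm, wall height 2740 mm, wall thickness 180 mm. The two y-facing walls run the full x-width; the two x-facing walls fit between the inner faces of the y-facing walls.

The house frame has a circular hole of radius 306 mm through its front wall, centred at (x = 2938, z = 1495).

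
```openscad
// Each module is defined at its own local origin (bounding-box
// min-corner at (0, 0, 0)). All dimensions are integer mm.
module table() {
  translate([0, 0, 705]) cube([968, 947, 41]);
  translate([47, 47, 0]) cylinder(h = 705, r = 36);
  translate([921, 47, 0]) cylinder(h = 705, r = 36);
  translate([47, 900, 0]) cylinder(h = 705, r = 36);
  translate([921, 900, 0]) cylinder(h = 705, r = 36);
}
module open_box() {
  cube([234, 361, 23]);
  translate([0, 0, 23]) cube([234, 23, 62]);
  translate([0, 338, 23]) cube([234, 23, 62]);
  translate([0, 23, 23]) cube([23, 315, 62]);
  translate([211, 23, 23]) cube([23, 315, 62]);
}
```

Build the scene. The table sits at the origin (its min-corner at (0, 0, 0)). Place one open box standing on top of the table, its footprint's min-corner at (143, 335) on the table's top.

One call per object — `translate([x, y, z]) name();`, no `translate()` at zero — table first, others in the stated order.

table();
translate([143, 335, 746]) open_box();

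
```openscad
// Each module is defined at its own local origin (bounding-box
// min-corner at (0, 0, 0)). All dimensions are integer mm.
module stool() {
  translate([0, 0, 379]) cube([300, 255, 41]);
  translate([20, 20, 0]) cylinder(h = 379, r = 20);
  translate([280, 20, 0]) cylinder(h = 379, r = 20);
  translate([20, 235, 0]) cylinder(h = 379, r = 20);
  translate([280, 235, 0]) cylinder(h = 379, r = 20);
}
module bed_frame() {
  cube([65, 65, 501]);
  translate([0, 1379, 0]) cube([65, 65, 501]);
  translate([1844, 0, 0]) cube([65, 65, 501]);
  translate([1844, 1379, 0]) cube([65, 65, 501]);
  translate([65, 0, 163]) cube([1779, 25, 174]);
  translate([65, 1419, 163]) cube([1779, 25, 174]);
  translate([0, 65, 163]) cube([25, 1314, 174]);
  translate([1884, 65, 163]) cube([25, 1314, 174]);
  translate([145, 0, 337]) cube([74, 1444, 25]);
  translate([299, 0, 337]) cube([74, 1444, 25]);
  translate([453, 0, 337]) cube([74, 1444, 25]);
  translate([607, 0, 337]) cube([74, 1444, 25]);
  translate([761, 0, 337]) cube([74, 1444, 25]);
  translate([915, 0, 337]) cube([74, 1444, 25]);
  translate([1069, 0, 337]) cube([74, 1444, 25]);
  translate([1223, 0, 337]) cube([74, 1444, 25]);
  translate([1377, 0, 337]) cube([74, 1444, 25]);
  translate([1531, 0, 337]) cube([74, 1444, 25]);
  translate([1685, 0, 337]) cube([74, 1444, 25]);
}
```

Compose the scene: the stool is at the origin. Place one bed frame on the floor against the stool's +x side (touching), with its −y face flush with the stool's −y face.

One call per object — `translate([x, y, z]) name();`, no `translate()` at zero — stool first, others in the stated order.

stool();
translate([300, 0, 0]) bed_frame();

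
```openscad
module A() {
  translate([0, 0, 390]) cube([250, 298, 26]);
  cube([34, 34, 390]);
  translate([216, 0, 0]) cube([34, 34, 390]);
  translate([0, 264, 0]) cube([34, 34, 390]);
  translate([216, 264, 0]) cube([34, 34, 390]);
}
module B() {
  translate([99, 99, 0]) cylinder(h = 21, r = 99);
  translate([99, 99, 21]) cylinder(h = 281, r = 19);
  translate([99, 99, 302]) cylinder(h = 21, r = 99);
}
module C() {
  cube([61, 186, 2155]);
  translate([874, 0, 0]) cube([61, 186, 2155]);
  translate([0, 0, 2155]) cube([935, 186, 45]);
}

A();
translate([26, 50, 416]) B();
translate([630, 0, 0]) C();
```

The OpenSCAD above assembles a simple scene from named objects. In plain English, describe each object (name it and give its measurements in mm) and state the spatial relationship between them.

A is a four-legged stool. The seat is 250×298 mm, 26 mm thick, top at z = 416 mm. It stands on four square legs, each 34×34 mm in cross-section, from z = 0 to the seat underside, each flush with a corner of the seat.

B is a spool: two coaxial disc flanges of radius 99 mm and thickness 21 mm, joined by a core cylinder of radius 19 mm and height 281 mm. The lower flange rests on z = 0 and the three cylinders share a vertical axis.

C is a door frame. The clear opening is 813 mm wide and 2155 mm high. Two 61 mm wide jambs, 186 mm deep, stand either side of the opening from the floor to the top of the opening. A 45 mm thick head sits across the top of both jambs, spanning the full outside width of the frame.

The spool is on top of the stool, centred. The door frame is on the floor beside the stool on its +x side.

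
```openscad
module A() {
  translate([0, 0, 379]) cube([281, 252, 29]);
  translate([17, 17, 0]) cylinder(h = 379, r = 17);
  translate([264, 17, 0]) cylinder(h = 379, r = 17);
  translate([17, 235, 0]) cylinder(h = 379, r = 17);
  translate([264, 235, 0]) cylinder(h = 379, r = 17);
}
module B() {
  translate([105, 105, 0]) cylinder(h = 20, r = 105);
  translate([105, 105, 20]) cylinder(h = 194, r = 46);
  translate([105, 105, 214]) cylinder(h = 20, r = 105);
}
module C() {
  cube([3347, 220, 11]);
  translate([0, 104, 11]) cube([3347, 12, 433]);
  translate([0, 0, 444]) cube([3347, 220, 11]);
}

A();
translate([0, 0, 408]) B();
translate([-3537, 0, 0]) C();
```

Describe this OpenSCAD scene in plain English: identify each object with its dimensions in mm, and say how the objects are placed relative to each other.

A is a four-legged stool. The seat is 281×252 mm, 29 mm thick, top at z = 408 mm. It stands on four round legs, each 34 mm in diameter, from z = 0 to the seat underside, each leg's axis is inset half a diameter from the nearest pair of seat edges (so the leg's bounding box is flush with the corner).

B is a spool: two coaxial disc flanges of radius 105 mm and thickness 20 mm, joined by a core cylinder of radius 46 mm and height 194 mm. The lower flange rests on z = 0 and the three cylinders share a vertical axis.

C is an I-beam lying along x, 3347 mm long. Overall section height 455 mm. Two flanges 220 mm wide (y) and 11 mm thick, one on the floor and one at the top; a web 12 mm thick runs between them, centred on the flange width.

The spool is on top of the stool. The I-beam is on the floor beside the stool on its −x side.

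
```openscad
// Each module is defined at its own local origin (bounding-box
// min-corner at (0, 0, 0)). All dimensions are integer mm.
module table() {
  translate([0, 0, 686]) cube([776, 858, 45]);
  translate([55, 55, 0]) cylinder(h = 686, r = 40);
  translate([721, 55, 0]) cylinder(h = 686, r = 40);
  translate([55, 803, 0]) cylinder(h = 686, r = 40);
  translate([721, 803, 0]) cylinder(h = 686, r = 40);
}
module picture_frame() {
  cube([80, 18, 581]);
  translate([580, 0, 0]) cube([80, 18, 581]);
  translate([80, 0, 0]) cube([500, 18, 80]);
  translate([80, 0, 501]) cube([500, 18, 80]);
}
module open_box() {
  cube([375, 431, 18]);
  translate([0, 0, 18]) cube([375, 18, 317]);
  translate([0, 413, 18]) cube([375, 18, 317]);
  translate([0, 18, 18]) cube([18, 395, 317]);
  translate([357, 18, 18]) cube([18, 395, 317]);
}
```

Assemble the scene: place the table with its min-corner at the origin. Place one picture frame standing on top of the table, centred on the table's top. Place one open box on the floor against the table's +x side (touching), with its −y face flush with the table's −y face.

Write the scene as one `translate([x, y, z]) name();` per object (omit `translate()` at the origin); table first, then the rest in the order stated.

table();
translate([58, 420, 731]) picture_frame();
translate([776, 0, 0]) open_box();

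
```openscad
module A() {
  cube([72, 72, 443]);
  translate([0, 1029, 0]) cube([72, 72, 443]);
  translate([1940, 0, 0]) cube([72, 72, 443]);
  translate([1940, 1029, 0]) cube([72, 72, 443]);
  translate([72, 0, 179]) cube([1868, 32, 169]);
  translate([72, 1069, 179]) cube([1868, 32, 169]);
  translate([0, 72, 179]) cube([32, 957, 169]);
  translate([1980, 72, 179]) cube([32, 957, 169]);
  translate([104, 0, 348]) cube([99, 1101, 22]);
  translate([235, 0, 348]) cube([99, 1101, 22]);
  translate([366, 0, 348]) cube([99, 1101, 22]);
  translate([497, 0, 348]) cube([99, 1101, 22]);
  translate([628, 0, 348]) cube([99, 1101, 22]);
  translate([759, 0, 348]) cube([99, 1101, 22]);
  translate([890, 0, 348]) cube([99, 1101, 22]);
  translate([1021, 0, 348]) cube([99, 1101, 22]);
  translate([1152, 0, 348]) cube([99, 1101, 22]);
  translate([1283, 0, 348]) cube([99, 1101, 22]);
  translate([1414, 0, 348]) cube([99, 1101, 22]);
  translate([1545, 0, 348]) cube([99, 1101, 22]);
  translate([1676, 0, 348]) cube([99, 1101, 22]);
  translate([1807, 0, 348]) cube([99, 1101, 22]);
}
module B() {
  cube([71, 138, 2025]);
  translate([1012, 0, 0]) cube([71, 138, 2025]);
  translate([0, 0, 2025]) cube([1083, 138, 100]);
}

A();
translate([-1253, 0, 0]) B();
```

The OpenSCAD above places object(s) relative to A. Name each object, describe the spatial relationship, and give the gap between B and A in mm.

A is a bed frame. B is a door frame. The door frame is on the floor beside the bed frame on its −x side. The gap between the door frame and the bed frame is 170 mm.

The door frame's nearest face is 170 mm from the bed frame's −x face.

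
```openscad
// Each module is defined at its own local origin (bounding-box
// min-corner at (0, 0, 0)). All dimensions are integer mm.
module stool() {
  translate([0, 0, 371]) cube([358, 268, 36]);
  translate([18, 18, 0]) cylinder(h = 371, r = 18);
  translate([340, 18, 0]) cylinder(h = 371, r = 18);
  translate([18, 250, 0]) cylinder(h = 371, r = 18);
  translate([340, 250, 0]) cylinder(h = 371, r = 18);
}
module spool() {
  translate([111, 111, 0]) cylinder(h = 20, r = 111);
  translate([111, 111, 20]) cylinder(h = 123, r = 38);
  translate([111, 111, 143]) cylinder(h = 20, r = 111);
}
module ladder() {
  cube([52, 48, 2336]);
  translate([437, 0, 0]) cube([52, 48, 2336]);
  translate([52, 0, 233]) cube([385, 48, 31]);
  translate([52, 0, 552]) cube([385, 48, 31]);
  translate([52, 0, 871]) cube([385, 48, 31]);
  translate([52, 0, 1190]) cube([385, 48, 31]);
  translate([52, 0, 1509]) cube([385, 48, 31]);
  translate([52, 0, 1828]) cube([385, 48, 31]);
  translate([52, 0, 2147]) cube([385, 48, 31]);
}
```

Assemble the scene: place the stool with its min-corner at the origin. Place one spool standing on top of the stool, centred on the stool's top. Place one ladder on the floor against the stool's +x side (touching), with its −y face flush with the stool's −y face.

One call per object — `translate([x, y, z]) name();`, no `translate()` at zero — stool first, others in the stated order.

stool();
translate([68, 23, 407]) spool();
translate([358, 0, 0]) ladder();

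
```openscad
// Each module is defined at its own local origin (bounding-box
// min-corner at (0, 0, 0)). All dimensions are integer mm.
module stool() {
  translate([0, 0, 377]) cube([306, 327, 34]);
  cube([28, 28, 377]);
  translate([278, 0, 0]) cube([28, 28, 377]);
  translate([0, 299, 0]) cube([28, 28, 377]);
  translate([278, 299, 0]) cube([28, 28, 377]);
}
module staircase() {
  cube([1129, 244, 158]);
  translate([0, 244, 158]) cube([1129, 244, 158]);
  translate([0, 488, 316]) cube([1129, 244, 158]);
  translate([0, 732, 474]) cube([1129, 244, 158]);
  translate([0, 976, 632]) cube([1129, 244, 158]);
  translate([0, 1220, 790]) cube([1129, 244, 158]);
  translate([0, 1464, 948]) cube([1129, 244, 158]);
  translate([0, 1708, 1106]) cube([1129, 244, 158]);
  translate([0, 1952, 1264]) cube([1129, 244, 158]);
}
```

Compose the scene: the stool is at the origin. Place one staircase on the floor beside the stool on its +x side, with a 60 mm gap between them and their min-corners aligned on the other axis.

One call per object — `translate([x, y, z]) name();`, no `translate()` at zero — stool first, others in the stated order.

stool();
translate([366, 0, 0]) staircase();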